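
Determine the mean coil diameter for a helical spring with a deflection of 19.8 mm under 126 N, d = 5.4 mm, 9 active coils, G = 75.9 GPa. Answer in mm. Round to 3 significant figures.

52.0 mm

Required rate k = F/δ = 126/19.8 = 6.3636 N/mm
D = (Gd⁴/(8N_a·k))^(1/3) = (75.9×10³·5.4⁴/(8·9·6.3636))^(1/3)
  = (140857)^(1/3) = 52.0307 mm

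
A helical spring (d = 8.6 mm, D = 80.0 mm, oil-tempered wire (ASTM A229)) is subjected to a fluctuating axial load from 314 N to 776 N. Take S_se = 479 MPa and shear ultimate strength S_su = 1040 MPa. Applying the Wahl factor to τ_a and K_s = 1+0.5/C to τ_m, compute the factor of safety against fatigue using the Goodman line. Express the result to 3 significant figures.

2.81

C = D/d = 80.0/8.6 = 9.3023; K_W = (4C−1)/(4C−4)+0.615/C = 1.1564; K_s = 1+0.5/C = 1.0537
F_a = (F_max−F_min)/2 = 231 N; F_m = (F_max+F_min)/2 = 545 N
τ_a = K_W·8F_aD/(πd³) = 1.1564 × 73.986 = 85.56 MPa
τ_m = K_s·8F_mD/(πd³) = 1.0537 × 174.55 = 183.94 MPa
Goodman: 1/n_f = τ_a/S_se + τ_m/S_su = 85.56/479 + 183.94/1040 = 0.17862 + 0.17686 = 0.35549
n_f = 1/0.35549 = 2.813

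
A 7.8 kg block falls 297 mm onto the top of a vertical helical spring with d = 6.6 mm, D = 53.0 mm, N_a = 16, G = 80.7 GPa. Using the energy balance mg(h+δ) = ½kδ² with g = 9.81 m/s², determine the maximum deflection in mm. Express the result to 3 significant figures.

k = Gd⁴/(8D³N_a) = (80.7×10³)(6.6⁴)/(8·53.0³·16) = 8.0355 N/mm
W = mg = 7.8 × 9.81 = 76.518 N
½kδ² − Wδ − Wh = 0 → δ = (W + √(W² + 2kWh))/k
δ = (76.518 + √(5855 + 365226))/8.0355 = (76.518 + 609.16)/8.0355 = 85.332 mm

85.3 mm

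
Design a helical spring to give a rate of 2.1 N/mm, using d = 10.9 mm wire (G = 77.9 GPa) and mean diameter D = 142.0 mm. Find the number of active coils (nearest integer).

23

N_a = Gd⁴/(8D³k) = (77.9×10³ × 10.9⁴)/(8 × 142.0³ × 2.1)
    = 1.09962e+09 / 4.81032e+07 = 22.86 → 23 coils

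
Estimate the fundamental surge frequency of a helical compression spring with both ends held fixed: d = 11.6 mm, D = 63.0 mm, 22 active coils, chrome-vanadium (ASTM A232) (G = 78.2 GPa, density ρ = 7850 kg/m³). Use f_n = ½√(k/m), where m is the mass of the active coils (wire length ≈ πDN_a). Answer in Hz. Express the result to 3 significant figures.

k = Gd⁴/(8D³N_a) = (78.2×10³)(11.6⁴)/(8·63.0³·22) = 32.174 N/mm = 32174 N/m
Wire length L = πDN_a = π·63.0·22 = 4354.2 mm
m = ρ·(πd²/4)·L = 7850 × 105.68×10⁻⁶ m² × 4.3542 m = 3.6123 kg
f_n = ½√(k/m) = 0.5·√(32174/3.6123) = 0.5·√(8906.7) = 47.188 Hz

47.2 Hz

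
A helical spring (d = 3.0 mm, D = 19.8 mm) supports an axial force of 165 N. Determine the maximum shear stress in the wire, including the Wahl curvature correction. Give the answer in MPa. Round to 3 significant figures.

Spring index C = D/d = 19.8/3.0 = 6.6000
K_W = (4C−1)/(4C−4) + 0.615/C = 25.400/22.400 + 0.0932 = 1.2271
τ₀ = 8FD/(πd³) = 8·165·19.8/(π·3.0³) = 26136/84.823 = 308.12 MPa
τ_max = K·τ₀ = 1.2271 × 308.12 = 378.1 MPa

378 MPa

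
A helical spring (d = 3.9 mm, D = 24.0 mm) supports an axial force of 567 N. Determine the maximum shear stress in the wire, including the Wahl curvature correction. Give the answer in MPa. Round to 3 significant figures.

Spring index C = D/d = 24.0/3.9 = 6.1538
K_W = (4C−1)/(4C−4) + 0.615/C = 23.615/20.615 + 0.0999 = 1.2455
τ₀ = 8FD/(πd³) = 8·567·24.0/(π·3.9³) = 108864/186.36 = 584.17 MPa
τ_max = K·τ₀ = 1.2455 × 584.17 = 727.56 MPa

728 MPa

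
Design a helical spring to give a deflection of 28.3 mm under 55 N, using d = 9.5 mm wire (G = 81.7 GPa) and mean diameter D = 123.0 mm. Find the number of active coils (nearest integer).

Required rate k = F/δ = 55/28.3 = 1.9435 N/mm
N_a = Gd⁴/(8D³k) = (81.7×10³ × 9.5⁴)/(8 × 123.0³ × 1.9435)
    = 6.65452e+08 / 2.89322e+07 = 23 → 23 coils

23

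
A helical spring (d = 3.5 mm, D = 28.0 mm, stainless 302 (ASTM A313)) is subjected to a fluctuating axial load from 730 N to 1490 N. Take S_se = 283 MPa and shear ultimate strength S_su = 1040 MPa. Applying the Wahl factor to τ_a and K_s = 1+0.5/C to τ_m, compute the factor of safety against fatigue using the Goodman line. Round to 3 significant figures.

0.221

C = D/d = 28.0/3.5 = 8.0000; K_W = (4C−1)/(4C−4)+0.615/C = 1.1840; K_s = 1+0.5/C = 1.0625
F_a = (F_max−F_min)/2 = 380 N; F_m = (F_max+F_min)/2 = 1110 N
τ_a = K_W·8F_aD/(πd³) = 1.1840 × 631.94 = 748.23 MPa
τ_m = K_s·8F_mD/(πd³) = 1.0625 × 1845.9 = 1961.3 MPa
Goodman: 1/n_f = τ_a/S_se + τ_m/S_su = 748.23/283 + 1961.3/1040 = 2.64393 + 1.88587 = 4.5298
n_f = 1/4.5298 = 0.2208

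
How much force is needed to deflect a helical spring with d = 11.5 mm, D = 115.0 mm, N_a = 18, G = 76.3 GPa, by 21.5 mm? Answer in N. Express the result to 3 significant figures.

131 N

k = Gd⁴/(8D³N_a) = (76.3×10³)(11.5⁴)/(8·115.0³·18) = 6.0934 N/mm
F = k·δ = 6.0934 × 21.5 = 131.01 N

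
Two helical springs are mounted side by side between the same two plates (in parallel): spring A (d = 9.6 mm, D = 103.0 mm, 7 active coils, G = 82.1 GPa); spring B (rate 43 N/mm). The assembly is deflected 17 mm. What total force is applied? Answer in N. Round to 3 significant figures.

k_A = Gd⁴/(8D³N_a) = (82.1×10³)(9.6⁴)/(8·103.0³·7) = 11.395 N/mm
Parallel: k_eq = 11.395 + 43 = 54.395 N/mm
F = k_eq·δ = 54.395·17 = 924.72 N

925 N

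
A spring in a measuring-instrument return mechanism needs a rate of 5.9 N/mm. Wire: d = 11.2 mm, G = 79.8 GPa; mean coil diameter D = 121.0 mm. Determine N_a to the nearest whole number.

N_a = Gd⁴/(8D³k) = (79.8×10³ × 11.2⁴)/(8 × 121.0³ × 5.9)
    = 1.25567e+09 / 8.36177e+07 = 15.02 → 15 coils

15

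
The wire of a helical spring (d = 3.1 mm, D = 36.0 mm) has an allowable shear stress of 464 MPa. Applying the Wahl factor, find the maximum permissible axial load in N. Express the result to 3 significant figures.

C = D/d = 36.0/3.1 = 11.6129
K_W = (4C−1)/(4C−4) + 0.615/C = 45.452/42.452 + 0.0530 = 1.1236
τ_max = K·8FD/(πd³) → F_max = τ_allow·πd³/(8DK)
F_max = 464·π·3.1³/(8·36.0·1.1236) = 43426/323.6 = 134.2 N

134 N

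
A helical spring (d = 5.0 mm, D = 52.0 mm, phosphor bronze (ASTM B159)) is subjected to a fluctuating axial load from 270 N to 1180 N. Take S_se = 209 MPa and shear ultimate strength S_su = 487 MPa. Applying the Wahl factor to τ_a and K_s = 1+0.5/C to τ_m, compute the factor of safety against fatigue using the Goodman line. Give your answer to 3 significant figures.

0.234

C = D/d = 52.0/5.0 = 10.4000; K_W = (4C−1)/(4C−4)+0.615/C = 1.1389; K_s = 1+0.5/C = 1.0481
F_a = (F_max−F_min)/2 = 455 N; F_m = (F_max+F_min)/2 = 725 N
τ_a = K_W·8F_aD/(πd³) = 1.1389 × 482 = 548.96 MPa
τ_m = K_s·8F_mD/(πd³) = 1.0481 × 768.02 = 804.94 MPa
Goodman: 1/n_f = τ_a/S_se + τ_m/S_su = 548.96/209 + 804.94/487 = 2.62659 + 1.65286 = 4.2794
n_f = 1/4.2794 = 0.2337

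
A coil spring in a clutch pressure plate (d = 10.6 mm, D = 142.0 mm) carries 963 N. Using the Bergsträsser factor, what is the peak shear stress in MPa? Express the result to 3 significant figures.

Spring index C = D/d = 142.0/10.6 = 13.3962
K_B = (4C+2)/(4C−3) = 55.585/50.585 = 1.0988
τ₀ = 8FD/(πd³) = 8·963·142.0/(π·10.6³) = 1.09397e+06/3741.7 = 292.37 MPa
τ_max = K·τ₀ = 1.0988 × 292.37 = 321.27 MPa

321 MPa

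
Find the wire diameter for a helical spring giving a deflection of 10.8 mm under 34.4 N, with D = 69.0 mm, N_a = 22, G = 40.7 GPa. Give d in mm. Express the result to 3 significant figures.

Required rate k = F/δ = 34.4/10.8 = 3.1852 N/mm
d = (8D³N_a·k / G)^(1/4) = (8·69.0³·22·3.1852 / (40.7×10³))^0.25
  = (4524.8)^0.25 = 8.2016 mm

8.20 mm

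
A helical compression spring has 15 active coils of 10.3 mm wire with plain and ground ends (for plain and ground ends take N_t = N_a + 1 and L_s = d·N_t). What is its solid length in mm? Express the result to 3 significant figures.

165 mm

plain and ground ends: N_t = N_a + 1 = 15 + 1 = 16
L_s = d·N_t = 10.3 × 16 = 164.8 mm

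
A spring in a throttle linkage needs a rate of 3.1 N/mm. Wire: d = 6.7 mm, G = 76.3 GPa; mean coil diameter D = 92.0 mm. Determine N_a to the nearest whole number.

N_a = Gd⁴/(8D³k) = (76.3×10³ × 6.7⁴)/(8 × 92.0³ × 3.1)
    = 1.53753e+08 / 1.93115e+07 = 7.962 → 8 coils

8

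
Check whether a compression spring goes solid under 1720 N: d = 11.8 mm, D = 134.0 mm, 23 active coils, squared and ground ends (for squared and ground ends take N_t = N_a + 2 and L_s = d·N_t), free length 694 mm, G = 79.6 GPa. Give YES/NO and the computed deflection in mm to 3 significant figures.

k = Gd⁴/(8D³N_a) = (79.6×10³)(11.8⁴)/(8·134.0³·23) = 3.4859 N/mm
N_t = 25; L_s = 11.8·25 = 295 mm; δ_solid = L₀ − L_s = 694 − 295 = 399 mm
δ = F/k = 1720/3.4859 = 493.42 mm
δ ≥ δ_solid → spring goes solid

YES, δ = 493 mm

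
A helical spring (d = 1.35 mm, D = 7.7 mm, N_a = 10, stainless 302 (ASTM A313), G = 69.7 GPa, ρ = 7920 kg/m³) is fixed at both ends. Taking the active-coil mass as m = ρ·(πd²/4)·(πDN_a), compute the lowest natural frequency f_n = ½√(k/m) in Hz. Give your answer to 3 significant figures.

760 Hz

k = Gd⁴/(8D³N_a) = (69.7×10³)(1.35⁴)/(8·7.7³·10) = 6.3388 N/mm = 6338.8 N/m
Wire length L = πDN_a = π·7.7·10 = 241.9 mm
m = ρ·(πd²/4)·L = 7920 × 1.4314×10⁻⁶ m² × 0.2419 m = 0.0027424 kg
f_n = ½√(k/m) = 0.5·√(6338.8/0.0027424) = 0.5·√(2.3114e+06) = 760.17 Hz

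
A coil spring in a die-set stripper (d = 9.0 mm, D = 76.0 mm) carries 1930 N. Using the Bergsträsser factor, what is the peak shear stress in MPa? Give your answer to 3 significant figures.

Spring index C = D/d = 76.0/9.0 = 8.4444
K_B = (4C+2)/(4C−3) = 35.778/30.778 = 1.1625
τ₀ = 8FD/(πd³) = 8·1930·76.0/(π·9.0³) = 1.17344e+06/2290.2 = 512.37 MPa
τ_max = K·τ₀ = 1.1625 × 512.37 = 595.61 MPa

596 MPa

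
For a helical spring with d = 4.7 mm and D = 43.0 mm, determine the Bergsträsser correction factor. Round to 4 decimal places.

1.1488

C = D/d = 43.0/4.7 = 9.1489
K_B = (4C+2)/(4C−3) = 38.596/33.596 = 1.1488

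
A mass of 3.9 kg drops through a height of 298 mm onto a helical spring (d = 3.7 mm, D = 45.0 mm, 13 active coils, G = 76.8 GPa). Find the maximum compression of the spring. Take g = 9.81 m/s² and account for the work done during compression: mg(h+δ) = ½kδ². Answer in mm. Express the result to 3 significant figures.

150 mm

k = Gd⁴/(8D³N_a) = (76.8×10³)(3.7⁴)/(8·45.0³·13) = 1.5188 N/mm
W = mg = 3.9 × 9.81 = 38.259 N
½kδ² − Wδ − Wh = 0 → δ = (W + √(W² + 2kWh))/k
δ = (38.259 + √(1463.8 + 34632))/1.5188 = (38.259 + 189.99)/1.5188 = 150.28 mm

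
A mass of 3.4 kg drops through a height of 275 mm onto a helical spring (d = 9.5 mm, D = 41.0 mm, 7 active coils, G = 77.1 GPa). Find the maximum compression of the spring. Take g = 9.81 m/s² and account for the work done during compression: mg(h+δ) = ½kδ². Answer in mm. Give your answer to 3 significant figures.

10.8 mm

k = Gd⁴/(8D³N_a) = (77.1×10³)(9.5⁴)/(8·41.0³·7) = 162.71 N/mm
W = mg = 3.4 × 9.81 = 33.354 N
½kδ² − Wδ − Wh = 0 → δ = (W + √(W² + 2kWh))/k
δ = (33.354 + √(1112.5 + 2.98483e+06))/162.71 = (33.354 + 1728)/162.71 = 10.825 mm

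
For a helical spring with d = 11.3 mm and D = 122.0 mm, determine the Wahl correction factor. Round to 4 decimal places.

1.1335

C = D/d = 122.0/11.3 = 10.7965
K_W = (4C−1)/(4C−4) + 0.615/C = 42.186/39.186 + 0.0570 = 1.1335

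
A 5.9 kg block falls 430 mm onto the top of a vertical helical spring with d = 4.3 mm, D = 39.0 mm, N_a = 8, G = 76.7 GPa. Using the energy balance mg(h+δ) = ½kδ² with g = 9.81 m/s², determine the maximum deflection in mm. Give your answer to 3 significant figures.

93.7 mm

k = Gd⁴/(8D³N_a) = (76.7×10³)(4.3⁴)/(8·39.0³·8) = 6.9071 N/mm
W = mg = 5.9 × 9.81 = 57.879 N
½kδ² − Wδ − Wh = 0 → δ = (W + √(W² + 2kWh))/k
δ = (57.879 + √(3350 + 343807))/6.9071 = (57.879 + 589.2)/6.9071 = 93.683 mm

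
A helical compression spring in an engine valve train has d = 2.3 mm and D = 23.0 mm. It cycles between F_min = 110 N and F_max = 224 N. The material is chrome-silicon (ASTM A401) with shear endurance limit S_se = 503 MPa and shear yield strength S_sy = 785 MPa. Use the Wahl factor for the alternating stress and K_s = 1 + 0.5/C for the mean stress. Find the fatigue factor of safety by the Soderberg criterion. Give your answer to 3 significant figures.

0.588

C = D/d = 23.0/2.3 = 10.0000; K_W = (4C−1)/(4C−4)+0.615/C = 1.1448; K_s = 1+0.5/C = 1.0500
F_a = (F_max−F_min)/2 = 57 N; F_m = (F_max+F_min)/2 = 167 N
τ_a = K_W·8F_aD/(πd³) = 1.1448 × 274.38 = 314.12 MPa
τ_m = K_s·8F_mD/(πd³) = 1.0500 × 803.9 = 844.09 MPa
Soderberg: 1/n_f = τ_a/S_se + τ_m/S_sy = 314.12/503 + 844.09/785 = 0.62450 + 1.07528 = 1.6998
n_f = 1/1.6998 = 0.5883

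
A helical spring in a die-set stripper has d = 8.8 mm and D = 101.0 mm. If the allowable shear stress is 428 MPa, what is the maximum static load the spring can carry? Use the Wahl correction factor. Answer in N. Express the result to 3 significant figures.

C = D/d = 101.0/8.8 = 11.4773
K_W = (4C−1)/(4C−4) + 0.615/C = 44.909/41.909 + 0.0536 = 1.1252
τ_max = K·8FD/(πd³) → F_max = τ_allow·πd³/(8DK)
F_max = 428·π·8.8³/(8·101.0·1.1252) = 9.1631e+05/909.14 = 1007.9 N

1010 N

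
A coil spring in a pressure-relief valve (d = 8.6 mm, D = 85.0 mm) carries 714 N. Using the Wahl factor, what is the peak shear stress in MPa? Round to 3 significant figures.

279 MPa

Spring index C = D/d = 85.0/8.6 = 9.8837
K_W = (4C−1)/(4C−4) + 0.615/C = 38.535/35.535 + 0.0622 = 1.1466
τ₀ = 8FD/(πd³) = 8·714·85.0/(π·8.6³) = 485520/1998.2 = 242.98 MPa
τ_max = K·τ₀ = 1.1466 × 242.98 = 278.61 MPa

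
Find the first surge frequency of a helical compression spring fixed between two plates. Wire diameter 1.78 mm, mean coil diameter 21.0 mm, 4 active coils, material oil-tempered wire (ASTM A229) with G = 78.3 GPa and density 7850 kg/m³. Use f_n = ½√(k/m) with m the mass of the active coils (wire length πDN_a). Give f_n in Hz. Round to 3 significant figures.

k = Gd⁴/(8D³N_a) = (78.3×10³)(1.78⁴)/(8·21.0³·4) = 2.6524 N/mm = 2652.4 N/m
Wire length L = πDN_a = π·21.0·4 = 263.89 mm
m = ρ·(πd²/4)·L = 7850 × 2.4885×10⁻⁶ m² × 0.26389 m = 0.005155 kg
f_n = ½√(k/m) = 0.5·√(2652.4/0.005155) = 0.5·√(5.1452e+05) = 358.65 Hz

359 Hz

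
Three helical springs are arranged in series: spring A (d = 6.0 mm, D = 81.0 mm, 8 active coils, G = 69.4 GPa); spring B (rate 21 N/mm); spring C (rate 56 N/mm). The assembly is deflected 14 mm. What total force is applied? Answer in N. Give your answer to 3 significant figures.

31.6 N

k_A = Gd⁴/(8D³N_a) = (69.4×10³)(6.0⁴)/(8·81.0³·8) = 2.6444 N/mm
Series: 1/k_eq = 1/2.6444 + 1/21 + 1/56 = 0.44363; k_eq = 2.2541 N/mm
F = k_eq·δ = 2.2541·14 = 31.558 N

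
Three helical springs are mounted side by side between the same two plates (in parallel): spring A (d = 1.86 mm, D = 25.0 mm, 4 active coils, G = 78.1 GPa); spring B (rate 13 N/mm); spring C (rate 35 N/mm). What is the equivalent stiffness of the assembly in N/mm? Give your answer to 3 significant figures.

k_A = Gd⁴/(8D³N_a) = (78.1×10³)(1.86⁴)/(8·25.0³·4) = 1.8695 N/mm
Parallel: k_eq = 1.8695 + 13 + 35 = 49.87 N/mm

49.9 N/mm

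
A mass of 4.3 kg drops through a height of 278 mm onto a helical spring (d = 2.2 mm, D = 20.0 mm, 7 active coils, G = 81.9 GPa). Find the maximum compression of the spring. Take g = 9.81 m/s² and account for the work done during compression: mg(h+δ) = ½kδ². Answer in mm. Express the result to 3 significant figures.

84.5 mm

k = Gd⁴/(8D³N_a) = (81.9×10³)(2.2⁴)/(8·20.0³·7) = 4.2825 N/mm
W = mg = 4.3 × 9.81 = 42.183 N
½kδ² − Wδ − Wh = 0 → δ = (W + √(W² + 2kWh))/k
δ = (42.183 + √(1779.4 + 100440))/4.2825 = (42.183 + 319.72)/4.2825 = 84.507 mm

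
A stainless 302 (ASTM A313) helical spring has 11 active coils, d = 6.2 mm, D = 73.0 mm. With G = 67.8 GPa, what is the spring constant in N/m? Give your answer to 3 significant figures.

2930 N/m

k = Gd⁴/(8D³N_a) = (67.8×10³ × 6.2⁴) / (8 × 73.0³ × 11)
  = 1.00184e+08 / 3.42335e+07 = 2.9265 N/mm = 2926.5 N/m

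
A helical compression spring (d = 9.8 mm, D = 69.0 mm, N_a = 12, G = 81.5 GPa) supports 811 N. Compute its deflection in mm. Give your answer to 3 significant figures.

k = Gd⁴/(8D³N_a) = (81.5×10³)(9.8⁴)/(8·69.0³·12) = 23.837 N/mm
δ = F/k = 811 / 23.837 = 34.023 mm

34.0 mm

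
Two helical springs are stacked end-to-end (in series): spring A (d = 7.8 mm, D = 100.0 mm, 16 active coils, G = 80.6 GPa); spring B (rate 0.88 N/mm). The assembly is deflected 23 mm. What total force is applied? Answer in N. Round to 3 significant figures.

k_A = Gd⁴/(8D³N_a) = (80.6×10³)(7.8⁴)/(8·100.0³·16) = 2.3308 N/mm
Series: 1/k_eq = 1/2.3308 + 1/0.88 = 1.5654; k_eq = 0.63881 N/mm
F = k_eq·δ = 0.63881·23 = 14.693 N

14.7 N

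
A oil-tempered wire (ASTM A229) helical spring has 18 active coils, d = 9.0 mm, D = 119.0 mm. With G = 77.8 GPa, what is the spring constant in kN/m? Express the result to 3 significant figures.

k = Gd⁴/(8D³N_a) = (77.8×10³ × 9.0⁴) / (8 × 119.0³ × 18)
  = 5.10446e+08 / 2.42663e+08 = 2.1035 N/mm

2.10 kN/m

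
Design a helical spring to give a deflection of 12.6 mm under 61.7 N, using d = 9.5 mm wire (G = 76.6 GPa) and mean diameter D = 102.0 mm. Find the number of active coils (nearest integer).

Required rate k = F/δ = 61.7/12.6 = 4.8968 N/mm
N_a = Gd⁴/(8D³k) = (76.6×10³ × 9.5⁴)/(8 × 102.0³ × 4.8968)
    = 6.23912e+08 / 4.15724e+07 = 15.01 → 15 coils

15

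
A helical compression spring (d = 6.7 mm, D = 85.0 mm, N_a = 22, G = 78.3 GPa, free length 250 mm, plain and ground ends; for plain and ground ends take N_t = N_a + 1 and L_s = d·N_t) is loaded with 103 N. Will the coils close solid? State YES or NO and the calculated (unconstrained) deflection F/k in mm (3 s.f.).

k = Gd⁴/(8D³N_a) = (78.3×10³)(6.7⁴)/(8·85.0³·22) = 1.4598 N/mm
N_t = 23; L_s = 6.7·23 = 154.1 mm; δ_solid = L₀ − L_s = 250 − 154.1 = 95.9 mm
δ = F/k = 103/1.4598 = 70.558 mm
δ < δ_solid → spring does not go solid

NO, δ = 70.6 mm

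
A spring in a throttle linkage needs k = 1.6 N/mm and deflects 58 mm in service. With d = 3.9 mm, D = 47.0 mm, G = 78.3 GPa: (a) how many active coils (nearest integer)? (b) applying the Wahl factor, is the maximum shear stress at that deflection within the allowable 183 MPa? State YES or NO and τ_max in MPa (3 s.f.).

(a) 14 coils; (b) NO, τ_max = 204 MPa

N_a = Gd⁴/(8D³k) = (78.3×10³)(3.9⁴)/(8·47.0³·1.6) = 13.63 → N_a = 14
Actual rate k = Gd⁴/(8D³·14) = 1.5578 N/mm
Working load F = kδ = 1.5578·58 = 90.352 N
C = 47.0/3.9 = 12.0513; K_W = (4C−1)/(4C−4)+0.615/C = 1.1189
τ_max = K_W·8FD/(πd³) = 1.1189·182.3 = 203.97 MPa
τ_max > 183 MPa → exceeds allowable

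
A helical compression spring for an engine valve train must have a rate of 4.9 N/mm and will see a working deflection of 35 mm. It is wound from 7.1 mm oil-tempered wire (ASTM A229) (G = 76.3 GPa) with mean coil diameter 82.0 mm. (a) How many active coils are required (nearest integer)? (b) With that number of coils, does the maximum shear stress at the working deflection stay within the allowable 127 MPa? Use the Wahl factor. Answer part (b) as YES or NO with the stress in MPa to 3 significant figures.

N_a = Gd⁴/(8D³k) = (76.3×10³)(7.1⁴)/(8·82.0³·4.9) = 8.971 → N_a = 9
Actual rate k = Gd⁴/(8D³·9) = 4.8841 N/mm
Working load F = kδ = 4.8841·35 = 170.94 N
C = 82.0/7.1 = 11.5493; K_W = (4C−1)/(4C−4)+0.615/C = 1.1243
τ_max = K_W·8FD/(πd³) = 1.1243·99.731 = 112.13 MPa
τ_max ≤ 127 MPa → acceptable

(a) 9 coils; (b) YES, τ_max = 112 MPa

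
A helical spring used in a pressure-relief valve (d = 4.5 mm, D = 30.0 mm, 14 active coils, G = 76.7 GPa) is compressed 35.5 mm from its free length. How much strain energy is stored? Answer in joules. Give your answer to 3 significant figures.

k = Gd⁴/(8D³N_a) = (76.7×10³)(4.5⁴)/(8·30.0³·14) = 10.401 N/mm
U = ½kδ² = 0.5 × 10.401 × 35.5² = 6553.8 N·mm = 6.5538 J

6.55 J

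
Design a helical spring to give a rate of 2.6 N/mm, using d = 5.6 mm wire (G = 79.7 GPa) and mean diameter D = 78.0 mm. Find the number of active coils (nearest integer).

8

N_a = Gd⁴/(8D³k) = (79.7×10³ × 5.6⁴)/(8 × 78.0³ × 2.6)
    = 7.83809e+07 / 9.87068e+06 = 7.941 → 8 coils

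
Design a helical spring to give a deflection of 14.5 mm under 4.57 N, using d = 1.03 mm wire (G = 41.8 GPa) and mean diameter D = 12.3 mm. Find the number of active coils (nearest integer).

Required rate k = F/δ = 4.57/14.5 = 0.31517 N/mm
N_a = Gd⁴/(8D³k) = (41.8×10³ × 1.03⁴)/(8 × 12.3³ × 0.31517)
    = 47046.3 / 4691.95 = 10.03 → 10 coils

10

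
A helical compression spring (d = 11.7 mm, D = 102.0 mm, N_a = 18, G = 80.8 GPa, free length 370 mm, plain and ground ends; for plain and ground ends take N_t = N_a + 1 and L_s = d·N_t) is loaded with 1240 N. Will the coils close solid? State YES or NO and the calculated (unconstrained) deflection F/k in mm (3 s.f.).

NO, δ = 125 mm

k = Gd⁴/(8D³N_a) = (80.8×10³)(11.7⁴)/(8·102.0³·18) = 9.9081 N/mm
N_t = 19; L_s = 11.7·19 = 222.3 mm; δ_solid = L₀ − L_s = 370 − 222.3 = 147.7 mm
δ = F/k = 1240/9.9081 = 125.15 mm
δ < δ_solid → spring does not go solid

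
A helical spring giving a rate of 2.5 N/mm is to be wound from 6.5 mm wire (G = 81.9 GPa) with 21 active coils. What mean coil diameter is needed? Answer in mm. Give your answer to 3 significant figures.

D = (Gd⁴/(8N_a·k))^(1/3) = (81.9×10³·6.5⁴/(8·21·2.5))^(1/3)
  = (348087)^(1/3) = 70.3444 mm

70.3 mm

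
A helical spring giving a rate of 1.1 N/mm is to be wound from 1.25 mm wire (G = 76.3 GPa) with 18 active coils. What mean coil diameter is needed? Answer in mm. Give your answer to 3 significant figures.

10.6 mm

D = (Gd⁴/(8N_a·k))^(1/3) = (76.3×10³·1.25⁴/(8·18·1.1))^(1/3)
  = (1176.01)^(1/3) = 10.5553 mm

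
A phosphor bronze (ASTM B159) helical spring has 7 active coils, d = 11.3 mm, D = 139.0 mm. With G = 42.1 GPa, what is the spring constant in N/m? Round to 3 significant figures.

k = Gd⁴/(8D³N_a) = (42.1×10³ × 11.3⁴) / (8 × 139.0³ × 7)
  = 6.86429e+08 / 1.50395e+08 = 4.5642 N/mm = 4564.2 N/m

4560 N/m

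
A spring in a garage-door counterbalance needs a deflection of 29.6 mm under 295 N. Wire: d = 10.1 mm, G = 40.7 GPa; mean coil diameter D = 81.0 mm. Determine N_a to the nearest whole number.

Required rate k = F/δ = 295/29.6 = 9.9662 N/mm
N_a = Gd⁴/(8D³k) = (40.7×10³ × 10.1⁴)/(8 × 81.0³ × 9.9662)
    = 4.23526e+08 / 4.23716e+07 = 9.996 → 10 coils

10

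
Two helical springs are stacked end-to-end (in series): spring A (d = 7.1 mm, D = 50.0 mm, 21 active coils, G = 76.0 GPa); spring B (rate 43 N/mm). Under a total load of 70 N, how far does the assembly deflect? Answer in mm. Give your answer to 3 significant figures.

k_A = Gd⁴/(8D³N_a) = (76.0×10³)(7.1⁴)/(8·50.0³·21) = 9.1966 N/mm
Series: 1/k_eq = 1/9.1966 + 1/43 = 0.13199; k_eq = 7.5762 N/mm
δ = F/k_eq = 70/7.5762 = 9.2394 mm

9.24 mm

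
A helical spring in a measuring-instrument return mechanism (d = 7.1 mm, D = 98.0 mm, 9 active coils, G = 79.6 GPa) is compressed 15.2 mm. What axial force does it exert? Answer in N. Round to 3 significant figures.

k = Gd⁴/(8D³N_a) = (79.6×10³)(7.1⁴)/(8·98.0³·9) = 2.9849 N/mm
F = k·δ = 2.9849 × 15.2 = 45.371 N

45.4 N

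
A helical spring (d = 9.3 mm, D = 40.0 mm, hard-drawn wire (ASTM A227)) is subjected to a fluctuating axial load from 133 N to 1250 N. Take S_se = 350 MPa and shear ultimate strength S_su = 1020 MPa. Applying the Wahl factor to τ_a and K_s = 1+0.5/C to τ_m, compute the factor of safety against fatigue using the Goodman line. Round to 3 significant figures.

2.68

C = D/d = 40.0/9.3 = 4.3011; K_W = (4C−1)/(4C−4)+0.615/C = 1.3702; K_s = 1+0.5/C = 1.1162
F_a = (F_max−F_min)/2 = 558.5 N; F_m = (F_max+F_min)/2 = 691.5 N
τ_a = K_W·8F_aD/(πd³) = 1.3702 × 70.725 = 96.907 MPa
τ_m = K_s·8F_mD/(πd³) = 1.1162 × 87.568 = 97.747 MPa
Goodman: 1/n_f = τ_a/S_se + τ_m/S_su = 96.907/350 + 97.747/1020 = 0.27688 + 0.09583 = 0.37271
n_f = 1/0.37271 = 2.683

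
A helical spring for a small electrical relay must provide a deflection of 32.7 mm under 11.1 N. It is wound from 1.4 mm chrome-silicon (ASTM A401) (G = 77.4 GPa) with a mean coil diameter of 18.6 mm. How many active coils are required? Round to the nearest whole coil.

Required rate k = F/δ = 11.1/32.7 = 0.33945 N/mm
N_a = Gd⁴/(8D³k) = (77.4×10³ × 1.4⁴)/(8 × 18.6³ × 0.33945)
    = 297340 / 17474.5 = 17.02 → 17 coils

17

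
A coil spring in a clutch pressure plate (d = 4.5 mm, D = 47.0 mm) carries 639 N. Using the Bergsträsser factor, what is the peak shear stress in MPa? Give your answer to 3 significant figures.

947 MPa

Spring index C = D/d = 47.0/4.5 = 10.4444
K_B = (4C+2)/(4C−3) = 43.778/38.778 = 1.1289
τ₀ = 8FD/(πd³) = 8·639·47.0/(π·4.5³) = 240264/286.28 = 839.27 MPa
τ_max = K·τ₀ = 1.1289 × 839.27 = 947.48 MPa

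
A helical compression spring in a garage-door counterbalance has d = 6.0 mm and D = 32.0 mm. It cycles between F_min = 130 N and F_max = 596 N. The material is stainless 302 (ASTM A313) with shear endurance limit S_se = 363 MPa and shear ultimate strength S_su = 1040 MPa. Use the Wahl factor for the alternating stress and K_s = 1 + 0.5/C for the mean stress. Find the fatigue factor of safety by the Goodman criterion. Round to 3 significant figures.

C = D/d = 32.0/6.0 = 5.3333; K_W = (4C−1)/(4C−4)+0.615/C = 1.2884; K_s = 1+0.5/C = 1.0938
F_a = (F_max−F_min)/2 = 233 N; F_m = (F_max+F_min)/2 = 363 N
τ_a = K_W·8F_aD/(πd³) = 1.2884 × 87.901 = 113.25 MPa
τ_m = K_s·8F_mD/(πd³) = 1.0938 × 136.94 = 149.78 MPa
Goodman: 1/n_f = τ_a/S_se + τ_m/S_su = 113.25/363 + 149.78/1040 = 0.31198 + 0.14402 = 0.45601
n_f = 1/0.45601 = 2.193

2.19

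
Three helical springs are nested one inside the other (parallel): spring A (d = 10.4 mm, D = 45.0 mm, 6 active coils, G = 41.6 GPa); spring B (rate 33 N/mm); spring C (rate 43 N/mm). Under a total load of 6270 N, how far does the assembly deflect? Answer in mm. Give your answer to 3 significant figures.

k_A = Gd⁴/(8D³N_a) = (41.6×10³)(10.4⁴)/(8·45.0³·6) = 111.26 N/mm
Parallel: k_eq = 111.26 + 33 + 43 = 187.26 N/mm
δ = F/k_eq = 6270/187.26 = 33.482 mm

33.5 mm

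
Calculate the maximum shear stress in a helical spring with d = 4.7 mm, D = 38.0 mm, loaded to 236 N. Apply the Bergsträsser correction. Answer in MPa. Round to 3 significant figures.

Spring index C = D/d = 38.0/4.7 = 8.0851
K_B = (4C+2)/(4C−3) = 34.340/29.340 = 1.1704
τ₀ = 8FD/(πd³) = 8·236·38.0/(π·4.7³) = 71744/326.17 = 219.96 MPa
τ_max = K·τ₀ = 1.1704 × 219.96 = 257.44 MPa

257 MPa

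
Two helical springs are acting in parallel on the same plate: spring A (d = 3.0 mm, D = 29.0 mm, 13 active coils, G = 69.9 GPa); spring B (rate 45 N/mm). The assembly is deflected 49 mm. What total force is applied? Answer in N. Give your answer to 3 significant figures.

2310 N

k_A = Gd⁴/(8D³N_a) = (69.9×10³)(3.0⁴)/(8·29.0³·13) = 2.2322 N/mm
Parallel: k_eq = 2.2322 + 45 = 47.232 N/mm
F = k_eq·δ = 47.232·49 = 2314.4 N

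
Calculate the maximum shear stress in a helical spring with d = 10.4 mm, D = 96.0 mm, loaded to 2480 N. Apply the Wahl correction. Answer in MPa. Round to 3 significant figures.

Spring index C = D/d = 96.0/10.4 = 9.2308
K_W = (4C−1)/(4C−4) + 0.615/C = 35.923/32.923 + 0.0666 = 1.1577
τ₀ = 8FD/(πd³) = 8·2480·96.0/(π·10.4³) = 1.90464e+06/3533.9 = 538.97 MPa
τ_max = K·τ₀ = 1.1577 × 538.97 = 623.99 MPa

624 MPa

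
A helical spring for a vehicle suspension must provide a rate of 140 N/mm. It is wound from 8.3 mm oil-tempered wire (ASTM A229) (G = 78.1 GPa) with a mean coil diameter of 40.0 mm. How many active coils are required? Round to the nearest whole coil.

5

N_a = Gd⁴/(8D³k) = (78.1×10³ × 8.3⁴)/(8 × 40.0³ × 140)
    = 3.70649e+08 / 7.168e+07 = 5.171 → 5 coils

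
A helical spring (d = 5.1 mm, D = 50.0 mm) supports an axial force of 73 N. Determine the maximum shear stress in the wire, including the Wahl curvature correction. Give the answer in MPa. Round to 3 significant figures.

Spring index C = D/d = 50.0/5.1 = 9.8039
K_W = (4C−1)/(4C−4) + 0.615/C = 38.216/35.216 + 0.0627 = 1.1479
τ₀ = 8FD/(πd³) = 8·73·50.0/(π·5.1³) = 29200/416.74 = 70.068 MPa
τ_max = K·τ₀ = 1.1479 × 70.068 = 80.433 MPa

80.4 MPa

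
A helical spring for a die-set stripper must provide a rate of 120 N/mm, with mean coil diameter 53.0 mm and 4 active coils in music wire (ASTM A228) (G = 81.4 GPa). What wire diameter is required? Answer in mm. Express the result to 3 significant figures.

9.15 mm

d = (8D³N_a·k / G)^(1/4) = (8·53.0³·4·120 / (81.4×10³))^0.25
  = (7023.2)^0.25 = 9.1545 mm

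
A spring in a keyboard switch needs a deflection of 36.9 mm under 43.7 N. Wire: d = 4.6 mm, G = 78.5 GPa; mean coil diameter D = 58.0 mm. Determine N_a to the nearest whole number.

19

Required rate k = F/δ = 43.7/36.9 = 1.1843 N/mm
N_a = Gd⁴/(8D³k) = (78.5×10³ × 4.6⁴)/(8 × 58.0³ × 1.1843)
    = 3.5148e+07 / 1.84854e+06 = 19.01 → 19 coils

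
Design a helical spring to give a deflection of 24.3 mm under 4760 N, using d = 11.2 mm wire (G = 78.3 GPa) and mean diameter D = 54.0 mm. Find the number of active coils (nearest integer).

Required rate k = F/δ = 4760/24.3 = 195.88 N/mm
N_a = Gd⁴/(8D³k) = (78.3×10³ × 11.2⁴)/(8 × 54.0³ × 195.88)
    = 1.23207e+09 / 2.46758e+08 = 4.993 → 5 coils

5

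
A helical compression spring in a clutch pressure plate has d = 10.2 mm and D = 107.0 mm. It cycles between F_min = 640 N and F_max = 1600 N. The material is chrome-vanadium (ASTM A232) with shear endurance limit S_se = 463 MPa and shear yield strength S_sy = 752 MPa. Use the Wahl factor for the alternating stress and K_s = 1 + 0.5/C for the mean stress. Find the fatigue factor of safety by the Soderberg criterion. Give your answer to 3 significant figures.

1.42

C = D/d = 107.0/10.2 = 10.4902; K_W = (4C−1)/(4C−4)+0.615/C = 1.1377; K_s = 1+0.5/C = 1.0477
F_a = (F_max−F_min)/2 = 480 N; F_m = (F_max+F_min)/2 = 1120 N
τ_a = K_W·8F_aD/(πd³) = 1.1377 × 123.24 = 140.21 MPa
τ_m = K_s·8F_mD/(πd³) = 1.0477 × 287.57 = 301.28 MPa
Soderberg: 1/n_f = τ_a/S_se + τ_m/S_sy = 140.21/463 + 301.28/752 = 0.30283 + 0.40063 = 0.70346
n_f = 1/0.70346 = 1.422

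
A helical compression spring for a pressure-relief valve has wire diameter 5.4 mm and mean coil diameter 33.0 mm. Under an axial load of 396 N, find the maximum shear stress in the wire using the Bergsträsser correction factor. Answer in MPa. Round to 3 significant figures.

261 MPa

Spring index C = D/d = 33.0/5.4 = 6.1111
K_B = (4C+2)/(4C−3) = 26.444/21.444 = 1.2332
τ₀ = 8FD/(πd³) = 8·396·33.0/(π·5.4³) = 104544/494.69 = 211.33 MPa
τ_max = K·τ₀ = 1.2332 × 211.33 = 260.61 MPa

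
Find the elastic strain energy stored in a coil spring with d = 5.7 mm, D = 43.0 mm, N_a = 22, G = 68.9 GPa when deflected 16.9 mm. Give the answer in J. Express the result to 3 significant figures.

k = Gd⁴/(8D³N_a) = (68.9×10³)(5.7⁴)/(8·43.0³·22) = 5.1976 N/mm
U = ½kδ² = 0.5 × 5.1976 × 16.9² = 742.24 N·mm = 0.74224 J

0.742 J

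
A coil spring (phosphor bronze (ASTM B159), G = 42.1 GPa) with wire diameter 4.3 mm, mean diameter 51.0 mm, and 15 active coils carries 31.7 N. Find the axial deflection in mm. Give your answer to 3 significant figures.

35.1 mm

k = Gd⁴/(8D³N_a) = (42.1×10³)(4.3⁴)/(8·51.0³·15) = 0.9042 N/mm
δ = F/k = 31.7 / 0.9042 = 35.059 mm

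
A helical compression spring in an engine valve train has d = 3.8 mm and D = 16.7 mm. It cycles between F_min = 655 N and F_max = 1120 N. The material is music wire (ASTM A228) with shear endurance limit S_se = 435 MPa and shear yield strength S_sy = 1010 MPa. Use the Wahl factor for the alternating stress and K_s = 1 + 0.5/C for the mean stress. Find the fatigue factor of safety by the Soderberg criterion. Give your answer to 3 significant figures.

0.756

C = D/d = 16.7/3.8 = 4.3947; K_W = (4C−1)/(4C−4)+0.615/C = 1.3609; K_s = 1+0.5/C = 1.1138
F_a = (F_max−F_min)/2 = 232.5 N; F_m = (F_max+F_min)/2 = 887.5 N
τ_a = K_W·8F_aD/(πd³) = 1.3609 × 180.19 = 245.21 MPa
τ_m = K_s·8F_mD/(πd³) = 1.1138 × 687.82 = 766.07 MPa
Soderberg: 1/n_f = τ_a/S_se + τ_m/S_sy = 245.21/435 + 766.07/1010 = 0.56371 + 0.75849 = 1.3222
n_f = 1/1.3222 = 0.7563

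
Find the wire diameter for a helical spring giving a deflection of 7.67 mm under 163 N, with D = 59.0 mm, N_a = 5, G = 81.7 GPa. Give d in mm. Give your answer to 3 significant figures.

6.80 mm

Required rate k = F/δ = 163/7.67 = 21.252 N/mm
d = (8D³N_a·k / G)^(1/4) = (8·59.0³·5·21.252 / (81.7×10³))^0.25
  = (2136.9)^0.25 = 6.7990 mm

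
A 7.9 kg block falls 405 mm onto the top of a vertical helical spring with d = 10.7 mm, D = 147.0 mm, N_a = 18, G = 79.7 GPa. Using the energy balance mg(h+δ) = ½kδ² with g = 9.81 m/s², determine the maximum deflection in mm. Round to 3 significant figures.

203 mm

k = Gd⁴/(8D³N_a) = (79.7×10³)(10.7⁴)/(8·147.0³·18) = 2.2839 N/mm
W = mg = 7.9 × 9.81 = 77.499 N
½kδ² − Wδ − Wh = 0 → δ = (W + √(W² + 2kWh))/k
δ = (77.499 + √(6006.1 + 143371))/2.2839 = (77.499 + 386.49)/2.2839 = 203.16 mm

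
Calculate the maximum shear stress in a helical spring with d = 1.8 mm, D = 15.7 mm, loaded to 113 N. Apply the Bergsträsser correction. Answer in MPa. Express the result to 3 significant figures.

896 MPa

Spring index C = D/d = 15.7/1.8 = 8.7222
K_B = (4C+2)/(4C−3) = 36.889/31.889 = 1.1568
τ₀ = 8FD/(πd³) = 8·113·15.7/(π·1.8³) = 14192.8/18.322 = 774.64 MPa
τ_max = K·τ₀ = 1.1568 × 774.64 = 896.1 MPa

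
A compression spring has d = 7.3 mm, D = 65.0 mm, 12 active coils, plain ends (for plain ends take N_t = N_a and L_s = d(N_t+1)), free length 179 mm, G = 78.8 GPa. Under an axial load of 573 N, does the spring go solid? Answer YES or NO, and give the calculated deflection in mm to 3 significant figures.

k = Gd⁴/(8D³N_a) = (78.8×10³)(7.3⁴)/(8·65.0³·12) = 8.488 N/mm
N_t = 12; L_s = 7.3·13 = 94.9 mm; δ_solid = L₀ − L_s = 179 − 94.9 = 84.1 mm
δ = F/k = 573/8.488 = 67.507 mm
δ < δ_solid → spring does not go solid

NO, δ = 67.5 mm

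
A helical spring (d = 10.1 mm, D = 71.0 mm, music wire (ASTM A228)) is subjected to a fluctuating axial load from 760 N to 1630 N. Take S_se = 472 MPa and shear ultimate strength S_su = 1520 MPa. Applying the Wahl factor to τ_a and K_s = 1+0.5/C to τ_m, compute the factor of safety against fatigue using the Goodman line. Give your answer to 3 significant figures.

2.91

C = D/d = 71.0/10.1 = 7.0297; K_W = (4C−1)/(4C−4)+0.615/C = 1.2119; K_s = 1+0.5/C = 1.0711
F_a = (F_max−F_min)/2 = 435 N; F_m = (F_max+F_min)/2 = 1195 N
τ_a = K_W·8F_aD/(πd³) = 1.2119 × 76.335 = 92.508 MPa
τ_m = K_s·8F_mD/(πd³) = 1.0711 × 209.7 = 224.62 MPa
Goodman: 1/n_f = τ_a/S_se + τ_m/S_su = 92.508/472 + 224.62/1520 = 0.19599 + 0.14777 = 0.34377
n_f = 1/0.34377 = 2.909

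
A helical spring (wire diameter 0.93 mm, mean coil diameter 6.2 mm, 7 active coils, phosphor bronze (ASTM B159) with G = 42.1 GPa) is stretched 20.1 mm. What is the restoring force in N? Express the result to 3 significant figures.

47.4 N

k = Gd⁴/(8D³N_a) = (42.1×10³)(0.93⁴)/(8·6.2³·7) = 2.3597 N/mm
F = k·δ = 2.3597 × 20.1 = 47.429 N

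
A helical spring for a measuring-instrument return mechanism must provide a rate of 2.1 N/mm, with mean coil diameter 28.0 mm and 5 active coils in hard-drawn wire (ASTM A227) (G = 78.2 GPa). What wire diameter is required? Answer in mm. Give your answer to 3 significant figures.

2.20 mm

d = (8D³N_a·k / G)^(1/4) = (8·28.0³·5·2.1 / (78.2×10³))^0.25
  = (23.58)^0.25 = 2.2036 mm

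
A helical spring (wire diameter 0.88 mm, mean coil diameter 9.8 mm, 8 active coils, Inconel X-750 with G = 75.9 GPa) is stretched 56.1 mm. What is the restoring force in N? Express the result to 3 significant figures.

k = Gd⁴/(8D³N_a) = (75.9×10³)(0.88⁴)/(8·9.8³·8) = 0.75564 N/mm
F = k·δ = 0.75564 × 56.1 = 42.391 N

42.4 N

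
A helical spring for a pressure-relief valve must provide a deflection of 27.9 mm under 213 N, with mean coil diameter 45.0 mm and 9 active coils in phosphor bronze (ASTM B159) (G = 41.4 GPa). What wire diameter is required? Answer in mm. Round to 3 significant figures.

5.90 mm

Required rate k = F/δ = 213/27.9 = 7.6344 N/mm
d = (8D³N_a·k / G)^(1/4) = (8·45.0³·9·7.6344 / (41.4×10³))^0.25
  = (1209.9)^0.25 = 5.8977 mm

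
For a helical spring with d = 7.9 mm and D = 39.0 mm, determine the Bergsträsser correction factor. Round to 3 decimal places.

1.299

C = D/d = 39.0/7.9 = 4.9367
K_B = (4C+2)/(4C−3) = 21.747/16.747 = 1.2986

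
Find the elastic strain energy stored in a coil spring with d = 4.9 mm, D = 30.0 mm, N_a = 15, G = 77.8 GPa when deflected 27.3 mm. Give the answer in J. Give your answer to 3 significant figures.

5.16 J

k = Gd⁴/(8D³N_a) = (77.8×10³)(4.9⁴)/(8·30.0³·15) = 13.843 N/mm
U = ½kδ² = 0.5 × 13.843 × 27.3² = 5158.4 N·mm = 5.1584 J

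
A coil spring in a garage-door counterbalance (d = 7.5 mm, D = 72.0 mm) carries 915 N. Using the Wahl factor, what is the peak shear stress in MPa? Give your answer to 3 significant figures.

Spring index C = D/d = 72.0/7.5 = 9.6000
K_W = (4C−1)/(4C−4) + 0.615/C = 37.400/34.400 + 0.0641 = 1.1513
τ₀ = 8FD/(πd³) = 8·915·72.0/(π·7.5³) = 527040/1325.4 = 397.66 MPa
τ_max = K·τ₀ = 1.1513 × 397.66 = 457.81 MPa

458 MPa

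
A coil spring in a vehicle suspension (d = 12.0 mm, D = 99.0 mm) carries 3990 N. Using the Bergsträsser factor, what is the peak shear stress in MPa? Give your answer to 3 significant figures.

Spring index C = D/d = 99.0/12.0 = 8.2500
K_B = (4C+2)/(4C−3) = 35.000/30.000 = 1.1667
τ₀ = 8FD/(πd³) = 8·3990·99.0/(π·12.0³) = 3.16008e+06/5428.7 = 582.11 MPa
τ_max = K·τ₀ = 1.1667 × 582.11 = 679.13 MPa

679 MPa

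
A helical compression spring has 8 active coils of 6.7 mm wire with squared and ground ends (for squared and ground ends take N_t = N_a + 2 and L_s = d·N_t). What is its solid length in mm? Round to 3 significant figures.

squared and ground ends: N_t = N_a + 2 = 8 + 2 = 10
L_s = d·N_t = 6.7 × 10 = 67 mm

67.0 mm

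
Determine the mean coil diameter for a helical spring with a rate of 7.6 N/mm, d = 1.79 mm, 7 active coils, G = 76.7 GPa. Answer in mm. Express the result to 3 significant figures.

12.3 mm

D = (Gd⁴/(8N_a·k))^(1/3) = (76.7×10³·1.79⁴/(8·7·7.6))^(1/3)
  = (1850.15)^(1/3) = 12.2763 mm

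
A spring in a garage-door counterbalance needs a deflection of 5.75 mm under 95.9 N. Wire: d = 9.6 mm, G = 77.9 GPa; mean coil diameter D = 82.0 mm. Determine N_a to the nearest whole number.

Required rate k = F/δ = 95.9/5.75 = 16.678 N/mm
N_a = Gd⁴/(8D³k) = (77.9×10³ × 9.6⁴)/(8 × 82.0³ × 16.678)
    = 6.61641e+08 / 7.35669e+07 = 8.994 → 9 coils

9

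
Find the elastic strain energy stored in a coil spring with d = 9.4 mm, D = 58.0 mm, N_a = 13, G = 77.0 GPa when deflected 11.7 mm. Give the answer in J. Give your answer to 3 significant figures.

2.03 J

k = Gd⁴/(8D³N_a) = (77.0×10³)(9.4⁴)/(8·58.0³·13) = 29.627 N/mm
U = ½kδ² = 0.5 × 29.627 × 11.7² = 2027.8 N·mm = 2.0278 J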